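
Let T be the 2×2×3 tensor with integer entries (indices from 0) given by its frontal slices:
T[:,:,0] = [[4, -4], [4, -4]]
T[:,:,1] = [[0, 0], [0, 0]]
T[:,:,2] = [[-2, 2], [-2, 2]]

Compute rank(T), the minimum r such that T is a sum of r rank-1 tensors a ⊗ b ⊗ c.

Lower bound: T ≠ 0 (e.g. T[0,0,0] = 4), so rank(T) ≥ 1.
Upper bound: if T = a ⊗ b ⊗ c then every fibre of T is a multiple of the corresponding factor, so read the factors off the fibres through the nonzero entry T[0,0,0] = 4.
The mode-1 fibre T[:,0,0] = [4, 4] gives a = [1, 1] (primitive direction); the mode-2 fibre T[0,:,0] = [4, -4] gives b = [1, -1]; then c[k] = T[0,0,k] / (a[0]·b[0]) = [4, 0, -2] / 1 = [4, 0, -2].
Expanding [1, 1] ⊗ [1, -1] ⊗ [4, 0, -2] reproduces all 12 entries of T, so T = [1, 1] ⊗ [1, -1] ⊗ [4, 0, -2] and rank(T) ≤ 1.
These bounds meet, so rank(T) = 1.

1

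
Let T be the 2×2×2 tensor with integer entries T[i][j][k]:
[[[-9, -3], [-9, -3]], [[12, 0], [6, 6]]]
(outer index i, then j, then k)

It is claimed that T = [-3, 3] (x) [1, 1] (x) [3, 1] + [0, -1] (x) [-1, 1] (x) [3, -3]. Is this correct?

Reconstruct entrywise from the claimed factors. For example, T[0,1,1] = -3 and Σₗ aₗ[0]bₗ[1]cₗ[1] = (-3)·(1)·(1) + (0)·(1)·(-3) = -3; checking all 8 entries, every one matches. The claim holds.

Yes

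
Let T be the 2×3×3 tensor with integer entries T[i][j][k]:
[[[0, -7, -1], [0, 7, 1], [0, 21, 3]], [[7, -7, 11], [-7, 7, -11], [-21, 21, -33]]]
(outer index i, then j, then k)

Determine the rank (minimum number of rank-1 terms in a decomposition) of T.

2

Lower bound: the mode-1 unfolding of T (rows indexed by i, columns by (j,k) = (0,0), (0,1), (0,2), (1,0), (1,1), (1,2), (2,0), (2,1), (2,2)) is [[0, -7, -1, 0, 7, 1, 0, 21, 3], [7, -7, 11, -7, 7, -11, -21, 21, -33]].
There the 2×2 minor on rows i ∈ {0, 1}, columns (j,k) ∈ {(0,0), (0,1)} is det [[0, -7], [7, -7]] = 49 ≠ 0, so this unfolding has rank ≥ 2; CP rank is at least every unfolding rank, so rank(T) ≥ 2. (This is only a lower bound: in general the CP rank may exceed every unfolding rank, so we still need to exhibit 2 rank-1 terms summing to T.)
Upper bound — finding two terms. Every mode-2 slice of T is a multiple of one matrix: T[:,j,:] = b[j]·M with b = (1, -1, -3) and M = [[0, -7, -1], [7, -7, 11]] (rows indexed by i, columns by k). So it suffices to write M as a sum of two rank-1 matrices.
Splitting M by its rows (i = 0, 1), M = (1, 0)(0, -7, -1)ᵀ + (0, 1)(7, -7, 11)ᵀ.
Hence T = (1, 0) ∘ (1, -1, -3) ∘ (0, -7, -1) + (0, 1) ∘ (1, -1, -3) ∘ (7, -7, 11), so rank(T) ≤ 2.
These bounds meet, so rank(T) = 2.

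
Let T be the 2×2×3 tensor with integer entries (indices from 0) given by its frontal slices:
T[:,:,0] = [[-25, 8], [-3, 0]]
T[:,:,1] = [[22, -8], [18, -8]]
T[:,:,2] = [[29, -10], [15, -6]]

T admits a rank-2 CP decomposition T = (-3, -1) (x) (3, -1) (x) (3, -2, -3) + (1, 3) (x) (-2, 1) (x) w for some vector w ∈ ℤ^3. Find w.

w = (-1, -2, -1)

Subtract the known terms from T to get the rank-1 residual R = (1, 3) (x) (-2, 1) (x) w, so R[i,j,k] = a[i]·b[j]·w[k]. Pick indices with nonzero a[0]·b[0] = (1)·(-2) = -2. Only the fibre through (0,0,·) is needed: R[0,0,:] = T[0,0,:] − Σₗ aₗ[0]bₗ[0]cₗ = [-25, 22, 29] − (-3)·(3)·(3, -2, -3) = [2, 4, 2]. Then w[k] = R[0,0,k] / -2 for each k, giving w = [2, 4, 2] / -2 = (-1, -2, -1).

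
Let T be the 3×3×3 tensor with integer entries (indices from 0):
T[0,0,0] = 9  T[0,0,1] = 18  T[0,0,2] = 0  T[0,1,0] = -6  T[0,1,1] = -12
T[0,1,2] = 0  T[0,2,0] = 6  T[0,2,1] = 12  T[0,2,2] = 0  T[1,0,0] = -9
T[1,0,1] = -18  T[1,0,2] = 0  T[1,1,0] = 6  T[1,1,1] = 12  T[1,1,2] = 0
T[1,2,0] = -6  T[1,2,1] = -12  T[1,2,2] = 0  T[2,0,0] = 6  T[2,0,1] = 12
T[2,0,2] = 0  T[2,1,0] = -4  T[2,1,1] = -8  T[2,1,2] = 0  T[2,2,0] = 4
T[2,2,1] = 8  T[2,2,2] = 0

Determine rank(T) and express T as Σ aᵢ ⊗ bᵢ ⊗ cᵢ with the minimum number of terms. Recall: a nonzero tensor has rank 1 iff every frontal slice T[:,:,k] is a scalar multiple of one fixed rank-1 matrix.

Lower bound: T ≠ 0 (e.g. T[0,0,0] = 9), so rank(T) ≥ 1.
Upper bound: if T = a ⊗ b ⊗ c then every fibre of T is a multiple of the corresponding factor, so read the factors off the fibres through the nonzero entry T[0,0,0] = 9.
The mode-1 fibre T[:,0,0] = [9, -9, 6] gives a = (3, -3, 2) (primitive direction); the mode-2 fibre T[0,:,0] = [9, -6, 6] gives b = (3, -2, 2); then c[k] = T[0,0,k] / (a[0]·b[0]) = [9, 18, 0] / 9 = (1, 2, 0).
Expanding (3, -3, 2) ⊗ (3, -2, 2) ⊗ (1, 2, 0) reproduces all 27 entries of T, so T = (3, -3, 2) ⊗ (3, -2, 2) ⊗ (1, 2, 0) and rank(T) ≤ 1.
These bounds meet, so rank(T) = 1.
Check entry T[0,0,0] = 9: (3)·(3)·(1) = 9.

rank(T) = 1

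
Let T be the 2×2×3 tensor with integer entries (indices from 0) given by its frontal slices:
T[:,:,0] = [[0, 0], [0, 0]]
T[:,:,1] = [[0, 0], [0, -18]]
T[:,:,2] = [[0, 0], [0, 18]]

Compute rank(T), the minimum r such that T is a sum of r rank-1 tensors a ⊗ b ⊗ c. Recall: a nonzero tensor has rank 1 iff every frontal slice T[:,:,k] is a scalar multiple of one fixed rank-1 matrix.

Lower bound: T ≠ 0 (e.g. T[1,1,1] = -18), so rank(T) ≥ 1.
Upper bound: if T = a ⊗ b ⊗ c then every fibre of T is a multiple of the corresponding factor, so read the factors off the fibres through the nonzero entry T[1,1,1] = -18.
The mode-1 fibre T[:,1,1] = [0, -18] gives a = (0, 1) (primitive direction); the mode-2 fibre T[1,:,1] = [0, -18] gives b = (0, 1); then c[k] = T[1,1,k] / (a[1]·b[1]) = [0, -18, 18] / 1 = (0, -18, 18).
Expanding (0, 1) ⊗ (0, 1) ⊗ (0, -18, 18) reproduces all 12 entries of T, so T = (0, 1) ⊗ (0, 1) ⊗ (0, -18, 18) and rank(T) ≤ 1.
These bounds meet, so rank(T) = 1.
Check entry T[0,0,1] = 0: (0)·(0)·(-18) = 0.

1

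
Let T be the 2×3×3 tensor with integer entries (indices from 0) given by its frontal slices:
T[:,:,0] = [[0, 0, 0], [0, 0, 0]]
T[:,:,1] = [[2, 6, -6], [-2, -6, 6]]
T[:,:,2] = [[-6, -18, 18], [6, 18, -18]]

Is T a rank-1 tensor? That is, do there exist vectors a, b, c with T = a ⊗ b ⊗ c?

If T = a ⊗ b ⊗ c then every fibre of T is a multiple of the corresponding factor, so read the factors off the fibres through the nonzero entry T[0,0,1] = 2.
The mode-1 fibre T[:,0,1] = [2, -2] gives a = [1, -1] (primitive direction); the mode-2 fibre T[0,:,1] = [2, 6, -6] gives b = [1, 3, -3]; then c[k] = T[0,0,k] / (a[0]·b[0]) = [0, 2, -6] / 1 = [0, 2, -6].
Expanding [1, -1] ⊗ [1, 3, -3] ⊗ [0, 2, -6] reproduces all 18 entries of T, so T = [1, -1] ⊗ [1, 3, -3] ⊗ [0, 2, -6] and rank(T) ≤ 1.
Equivalently every frontal slice T[:,:,k] is c[k] times the rank-1 matrix [1, -1] ⊗ [1, 3, -3]. So T has rank 1 (it is nonzero).

Yes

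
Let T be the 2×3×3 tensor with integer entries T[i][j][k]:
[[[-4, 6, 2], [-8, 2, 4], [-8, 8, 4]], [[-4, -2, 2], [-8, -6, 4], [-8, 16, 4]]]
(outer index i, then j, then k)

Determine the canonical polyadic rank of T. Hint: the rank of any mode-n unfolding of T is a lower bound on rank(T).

3

Lower bound: the mode-2 unfolding of T (rows indexed by j, columns by (i,k) = (0,0), (0,1), (0,2), (1,0), (1,1), (1,2)) is [[-4, 6, 2, -4, -2, 2], [-8, 2, 4, -8, -6, 4], [-8, 8, 4, -8, 16, 4]].
There the 3×3 minor on rows j ∈ {0, 1, 2}, columns (i,k) ∈ {(0,0), (0,1), (1,1)} is det [[-4, 6, -2], [-8, 2, -6], [-8, 8, 16]] = 832 ≠ 0, so this unfolding has rank ≥ 3; CP rank is at least every unfolding rank, so rank(T) ≥ 3. (Flattening ranks never certify an upper bound on CP rank; for that we must actually write T with 3 rank-1 terms.)
Upper bound: T is a sum of 3 rank-1 terms, T = [0, 1] ⊗ [1, 1, -1] ⊗ [0, -8, 0] + [1, 1] ⊗ [1, 2, 2] ⊗ [-4, 2, 2] + [1, 1] ⊗ [2, -1, 2] ⊗ [0, 2, 0] (one valid choice — decompositions are not unique — normalised so each a, b is primitive with positive first nonzero entry; check it by expanding all entries), so rank(T) ≤ 3.
These bounds meet, so rank(T) = 3.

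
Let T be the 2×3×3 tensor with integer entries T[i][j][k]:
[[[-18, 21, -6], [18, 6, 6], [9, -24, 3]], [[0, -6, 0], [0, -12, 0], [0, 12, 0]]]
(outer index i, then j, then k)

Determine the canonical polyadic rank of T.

Lower bound: the mode-3 unfolding of T (rows indexed by k, columns by (i,j) = (0,0), (0,1), (0,2), (1,0), (1,1), (1,2)) is [[-18, 18, 9, 0, 0, 0], [21, 6, -24, -6, -12, 12], [-6, 6, 3, 0, 0, 0]].
There the 2×2 minor on rows k ∈ {0, 1}, columns (i,j) ∈ {(0,0), (0,1)} is det [[-18, 18], [21, 6]] = -486 ≠ 0, so this unfolding has rank ≥ 2; CP rank is at least every unfolding rank, so rank(T) ≥ 2. (Unfolding ranks only ever bound the CP rank from below — rank(T) can be strictly larger than all of them — so the matching upper bound has to come from an explicit 2-term decomposition.)
Upper bound — finding two terms. Write S_k = T[:,:,k] for the frontal slices: S₀ = [[-18, 18, 9], [0, 0, 0]], S₁ = [[21, 6, -24], [-6, -12, 12]], S₂ = [[-6, 6, 3], [0, 0, 0]].
If T = a₁ (x) b₁ (x) c₁ + a₂ (x) b₂ (x) c₂ then each S_k = c₁[k]·a₁b₁ᵀ + c₂[k]·a₂b₂ᵀ. S₀ and S₁ are linearly independent, so a₁b₁ᵀ and a₂b₂ᵀ must span the same plane of matrices: they are the rank-1 matrices of the form x·S₀ + y·S₁.
The 2×2 minor of x·S₀ + y·S₁ on rows {0,1}, columns {0,1} is 324·xy − 216·y² = 108·(3·x − 2·y)(y), vanishing at (x:y) = (2:3) and (1:0).
M₁ = 2·S₀ + 3·S₁ = [[27, 54, -54], [-18, -36, 36]] = 9·[3, -2][1, 2, -2]ᵀ and M₂ = S₀ = [[-18, 18, 9], [0, 0, 0]] = (-9)·[1, 0][2, -2, -1]ᵀ, so take a₁ = [3, -2], b₁ = [1, 2, -2], a₂ = [1, 0], b₂ = [2, -2, -1].
Each slice is an integer combination of E₁ = a₁b₁ᵀ and E₂ = a₂b₂ᵀ: S₀ = −9·E₂, S₁ = 3·E₁ + 6·E₂, S₂ = −3·E₂; reading off coefficients, c₁ = [0, 3, 0] and c₂ = [-9, 6, -3].
Hence T = [3, -2] (x) [1, 2, -2] (x) [0, 3, 0] + [1, 0] (x) [2, -2, -1] (x) [-9, 6, -3], so rank(T) ≤ 2.
These bounds meet, so rank(T) = 2.

2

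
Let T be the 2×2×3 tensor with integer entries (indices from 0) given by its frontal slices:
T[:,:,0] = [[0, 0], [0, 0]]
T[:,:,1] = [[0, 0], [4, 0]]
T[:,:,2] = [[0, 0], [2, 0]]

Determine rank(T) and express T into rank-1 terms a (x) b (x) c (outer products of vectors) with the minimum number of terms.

rank(T) = 1

Lower bound: T ≠ 0 (e.g. T[1,0,1] = 4), so rank(T) ≥ 1.
Upper bound: if T = a (x) b (x) c then every fibre of T is a multiple of the corresponding factor, so read the factors off the fibres through the nonzero entry T[1,0,1] = 4.
The mode-1 fibre T[:,0,1] = [0, 4] gives a = (0, 1) (primitive direction); the mode-2 fibre T[1,:,1] = [4, 0] gives b = (1, 0); then c[k] = T[1,0,k] / (a[1]·b[0]) = [0, 4, 2] / 1 = (0, 4, 2).
Expanding (0, 1) (x) (1, 0) (x) (0, 4, 2) reproduces all 12 entries of T, so T = (0, 1) (x) (1, 0) (x) (0, 4, 2) and rank(T) ≤ 1.
These bounds meet, so rank(T) = 1.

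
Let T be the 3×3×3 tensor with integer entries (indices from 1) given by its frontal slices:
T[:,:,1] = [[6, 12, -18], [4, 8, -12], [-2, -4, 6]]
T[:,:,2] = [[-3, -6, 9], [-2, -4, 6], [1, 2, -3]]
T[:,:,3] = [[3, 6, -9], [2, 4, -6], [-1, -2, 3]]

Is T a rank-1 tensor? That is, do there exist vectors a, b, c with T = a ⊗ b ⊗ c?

Yes

If T = a ⊗ b ⊗ c then every fibre of T is a multiple of the corresponding factor, so read the factors off the fibres through the nonzero entry T[1,1,1] = 6.
The mode-1 fibre T[:,1,1] = [6, 4, -2] gives a = (3, 2, -1) (primitive direction); the mode-2 fibre T[1,:,1] = [6, 12, -18] gives b = (1, 2, -3); then c[k] = T[1,1,k] / (a[1]·b[1]) = [6, -3, 3] / 3 = (2, -1, 1).
Expanding (3, 2, -1) ⊗ (1, 2, -3) ⊗ (2, -1, 1) reproduces all 27 entries of T, so T = (3, 2, -1) ⊗ (1, 2, -3) ⊗ (2, -1, 1) and rank(T) ≤ 1.
Equivalently every frontal slice T[:,:,k] is c[k] times the rank-1 matrix (3, 2, -1) ⊗ (1, 2, -3). So T has rank 1 (it is nonzero).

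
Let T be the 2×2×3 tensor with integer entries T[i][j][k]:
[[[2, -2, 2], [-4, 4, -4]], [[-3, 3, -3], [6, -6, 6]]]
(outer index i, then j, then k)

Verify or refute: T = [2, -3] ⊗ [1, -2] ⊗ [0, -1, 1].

Reconstruct entry (0,0,0) from the claimed factors: Σₗ aₗ[0]bₗ[0]cₗ[0] = (2)·(1)·(0) = 0, but T[0,0,0] = 2. The claim is false.

No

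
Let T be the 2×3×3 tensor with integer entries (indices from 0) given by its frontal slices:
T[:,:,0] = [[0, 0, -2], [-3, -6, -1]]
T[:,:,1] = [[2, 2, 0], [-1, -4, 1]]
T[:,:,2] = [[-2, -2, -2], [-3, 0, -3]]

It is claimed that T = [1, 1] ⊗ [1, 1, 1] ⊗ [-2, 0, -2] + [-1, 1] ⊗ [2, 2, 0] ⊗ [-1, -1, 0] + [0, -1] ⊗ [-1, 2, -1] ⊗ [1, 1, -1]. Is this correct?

Reconstruct entrywise from the claimed factors. For example, T[0,2,1] = 0 and Σₗ aₗ[0]bₗ[2]cₗ[1] = (1)·(1)·(0) + (-1)·(0)·(-1) + (0)·(-1)·(1) = 0; checking all 18 entries, every one matches. The claim holds.

Yes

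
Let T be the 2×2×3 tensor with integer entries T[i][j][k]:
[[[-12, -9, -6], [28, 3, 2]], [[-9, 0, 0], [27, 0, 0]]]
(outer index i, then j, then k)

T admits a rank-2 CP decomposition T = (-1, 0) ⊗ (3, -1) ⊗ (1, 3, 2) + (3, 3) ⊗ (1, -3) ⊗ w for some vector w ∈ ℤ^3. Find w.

w = (-3, 0, 0)

Subtract the known terms from T to get the rank-1 residual R = (3, 3) ⊗ (1, -3) ⊗ w, so R[i,j,k] = a[i]·b[j]·w[k]. Pick indices with nonzero a[0]·b[0] = (3)·(1) = 3. Only the fibre through (0,0,·) is needed: R[0,0,:] = T[0,0,:] − Σₗ aₗ[0]bₗ[0]cₗ = [-12, -9, -6] − (-1)·(3)·(1, 3, 2) = [-9, 0, 0]. Then w[k] = R[0,0,k] / 3 for each k, giving w = [-9, 0, 0] / 3 = (-3, 0, 0).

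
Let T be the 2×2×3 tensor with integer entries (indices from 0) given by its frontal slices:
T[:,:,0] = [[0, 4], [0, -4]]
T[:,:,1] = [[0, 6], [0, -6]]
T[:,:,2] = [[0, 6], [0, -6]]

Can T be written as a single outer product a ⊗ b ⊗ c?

Yes

If T = a ⊗ b ⊗ c then every fibre of T is a multiple of the corresponding factor, so read the factors off the fibres through the nonzero entry T[0,1,0] = 4.
The mode-1 fibre T[:,1,0] = [4, -4] gives a = (1, -1) (primitive direction); the mode-2 fibre T[0,:,0] = [0, 4] gives b = (0, 1); then c[k] = T[0,1,k] / (a[0]·b[1]) = [4, 6, 6] / 1 = (4, 6, 6).
Expanding (1, -1) ⊗ (0, 1) ⊗ (4, 6, 6) reproduces all 12 entries of T, so T = (1, -1) ⊗ (0, 1) ⊗ (4, 6, 6) and rank(T) ≤ 1.
Equivalently every frontal slice T[:,:,k] is c[k] times the rank-1 matrix (1, -1) ⊗ (0, 1). So T has rank 1 (it is nonzero).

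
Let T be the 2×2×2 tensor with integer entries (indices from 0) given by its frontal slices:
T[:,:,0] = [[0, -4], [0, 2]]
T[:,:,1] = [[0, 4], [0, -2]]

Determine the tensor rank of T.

Lower bound: T ≠ 0 (e.g. T[0,1,0] = -4), so rank(T) ≥ 1.
Upper bound: the mode-1 fibre T[:,1,0] = [-4, 2] gives a = [2, -1] (primitive direction); the mode-2 fibre T[0,:,0] = [0, -4] gives b = [0, 1]; then c[k] = T[0,1,k] / (a[0]·b[1]) = [-4, 4] / 2 = [-2, 2].
Expanding [2, -1] ⊗ [0, 1] ⊗ [-2, 2] reproduces all 8 entries of T, so T = [2, -1] ⊗ [0, 1] ⊗ [-2, 2] and rank(T) ≤ 1.
These bounds meet, so rank(T) = 1.

1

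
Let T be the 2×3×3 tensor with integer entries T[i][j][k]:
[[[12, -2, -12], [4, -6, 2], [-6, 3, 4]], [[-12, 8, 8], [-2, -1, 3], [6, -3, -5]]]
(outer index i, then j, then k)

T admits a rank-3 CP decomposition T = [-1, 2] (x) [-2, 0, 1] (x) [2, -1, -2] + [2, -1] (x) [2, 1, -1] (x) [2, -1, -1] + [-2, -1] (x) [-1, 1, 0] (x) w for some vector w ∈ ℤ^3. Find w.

w = [0, 2, -2]

Subtract the known terms from T to get the rank-1 residual R = [-2, -1] (x) [-1, 1, 0] (x) w, so R[i,j,k] = a[i]·b[j]·w[k]. Pick indices with nonzero a[0]·b[0] = (-2)·(-1) = 2. Only the fibre through (0,0,·) is needed: R[0,0,:] = T[0,0,:] − Σₗ aₗ[0]bₗ[0]cₗ = [12, -2, -12] − (-1)·(-2)·[2, -1, -2] − (2)·(2)·[2, -1, -1] = [0, 4, -4]. Then w[k] = R[0,0,k] / 2 for each k, giving w = [0, 4, -4] / 2 = [0, 2, -2].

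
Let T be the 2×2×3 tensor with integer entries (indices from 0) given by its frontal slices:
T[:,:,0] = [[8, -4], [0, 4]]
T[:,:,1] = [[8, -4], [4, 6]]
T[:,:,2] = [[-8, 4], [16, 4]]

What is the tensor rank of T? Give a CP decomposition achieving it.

Lower bound: in the mode-1 unfolding of T (rows indexed by i, columns by (j,k)) the 2×2 minor on rows i ∈ {0, 1}, columns (j,k) ∈ {(0,0), (0,1)} is det [[8, 8], [0, 4]] = 32 ≠ 0, so that unfolding has rank ≥ 2 and hence rank(T) ≥ 2 (CP rank is at least every unfolding rank, though it can be larger).
Upper bound: with S_k = T[:,:,k], the two rank-1 terms a₁b₁ᵀ, a₂b₂ᵀ are the rank-1 members of the pencil x·S₀ + y·S₁.
det(x·S₀ + y·S₁) is 32·x² + 96·xy + 64·y² = 32·(x + 2·y)(x + y), vanishing at (x:y) = (2:-1) and (1:-1).
M₁ = 2·S₀ − S₁ = [[8, -4], [-4, 2]] = 2·(2, -1)(2, -1)ᵀ and M₂ = S₀ − S₁ = [[0, 0], [-4, -2]] = (-2)·(0, 1)(2, 1)ᵀ, so take a₁ = (2, -1), b₁ = (2, -1), a₂ = (0, 1), b₂ = (2, 1).
Each slice is an integer combination of E₁ = a₁b₁ᵀ and E₂ = a₂b₂ᵀ: S₀ = 2·E₁ + 2·E₂, S₁ = 2·E₁ + 4·E₂, S₂ = −2·E₁ + 6·E₂; reading off coefficients, c₁ = (2, 2, -2) and c₂ = (2, 4, 6).
Hence T = (2, -1) ⊗ (2, -1) ⊗ (2, 2, -2) + (0, 1) ⊗ (2, 1) ⊗ (2, 4, 6), so rank(T) ≤ 2.
These bounds meet, so rank(T) = 2.

rank(T) = 2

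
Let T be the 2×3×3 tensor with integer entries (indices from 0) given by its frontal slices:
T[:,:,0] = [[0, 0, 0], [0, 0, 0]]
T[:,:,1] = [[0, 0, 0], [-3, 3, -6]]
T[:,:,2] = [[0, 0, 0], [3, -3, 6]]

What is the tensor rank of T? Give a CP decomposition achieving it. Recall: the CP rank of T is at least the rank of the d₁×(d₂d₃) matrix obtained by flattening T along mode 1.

Lower bound: T ≠ 0 (e.g. T[1,0,1] = -3), so rank(T) ≥ 1.
Upper bound: if T = a ⊗ b ⊗ c then every fibre of T is a multiple of the corresponding factor, so read the factors off the fibres through the nonzero entry T[1,0,1] = -3.
The mode-1 fibre T[:,0,1] = [0, -3] gives a = [0, 1] (primitive direction); the mode-2 fibre T[1,:,1] = [-3, 3, -6] gives b = [1, -1, 2]; then c[k] = T[1,0,k] / (a[1]·b[0]) = [0, -3, 3] / 1 = [0, -3, 3].
Expanding [0, 1] ⊗ [1, -1, 2] ⊗ [0, -3, 3] reproduces all 18 entries of T, so T = [0, 1] ⊗ [1, -1, 2] ⊗ [0, -3, 3] and rank(T) ≤ 1.
These bounds meet, so rank(T) = 1.

rank(T) = 1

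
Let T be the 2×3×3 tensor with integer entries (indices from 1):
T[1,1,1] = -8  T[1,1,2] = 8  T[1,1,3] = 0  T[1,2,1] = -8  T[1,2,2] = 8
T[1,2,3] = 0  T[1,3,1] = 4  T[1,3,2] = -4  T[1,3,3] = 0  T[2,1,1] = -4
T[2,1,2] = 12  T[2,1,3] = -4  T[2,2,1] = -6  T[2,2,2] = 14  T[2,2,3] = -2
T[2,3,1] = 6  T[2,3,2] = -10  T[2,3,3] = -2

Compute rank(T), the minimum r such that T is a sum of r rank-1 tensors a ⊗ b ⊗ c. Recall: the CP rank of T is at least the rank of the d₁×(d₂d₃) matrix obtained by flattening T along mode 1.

3

Lower bound: the mode-3 unfolding of T (rows indexed by k, columns by (i,j) = (1,1), (1,2), (1,3), (2,1), (2,2), (2,3)) is [[-8, -8, 4, -4, -6, 6], [8, 8, -4, 12, 14, -10], [0, 0, 0, -4, -2, -2]].
There the 3×3 minor on rows k ∈ {1, 2, 3}, columns (i,j) ∈ {(1,1), (2,1), (2,2)} is det [[-8, -4, -6], [8, 12, 14], [0, -4, -2]] = -128 ≠ 0, so this unfolding has rank ≥ 3; CP rank is at least every unfolding rank, so rank(T) ≥ 3. (Unfolding ranks only ever bound the CP rank from below — rank(T) can be strictly larger than all of them — so the matching upper bound has to come from an explicit 3-term decomposition.)
Upper bound: T is a sum of 3 rank-1 terms, T = [0, 1] ⊗ [0, 1, -2] ⊗ [-2, 2, 2] + [0, 1] ⊗ [2, 2, -1] ⊗ [2, 2, -2] + [1, 1] ⊗ [2, 2, -1] ⊗ [-4, 4, 0] (written with every a and b primitive with positive leading entry and the scale carried by c; CP decompositions are not unique, and this one is verified by expanding entrywise), so rank(T) ≤ 3.
These bounds meet, so rank(T) = 3.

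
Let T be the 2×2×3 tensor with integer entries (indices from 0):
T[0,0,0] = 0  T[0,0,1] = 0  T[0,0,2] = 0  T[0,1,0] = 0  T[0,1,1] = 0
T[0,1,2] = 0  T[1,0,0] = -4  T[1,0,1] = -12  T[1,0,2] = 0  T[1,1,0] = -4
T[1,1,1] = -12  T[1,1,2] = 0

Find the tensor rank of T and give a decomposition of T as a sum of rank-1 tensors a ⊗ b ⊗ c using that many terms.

rank(T) = 1

Lower bound: T ≠ 0 (e.g. T[1,0,0] = -4), so rank(T) ≥ 1.
Upper bound: the mode-1 fibre T[:,0,0] = [0, -4] gives a = [0, 1] (primitive direction); the mode-2 fibre T[1,:,0] = [-4, -4] gives b = [1, 1]; then c[k] = T[1,0,k] / (a[1]·b[0]) = [-4, -12, 0] / 1 = [-4, -12, 0].
Expanding [0, 1] ⊗ [1, 1] ⊗ [-4, -12, 0] reproduces all 12 entries of T, so T = [0, 1] ⊗ [1, 1] ⊗ [-4, -12, 0] and rank(T) ≤ 1.
These bounds meet, so rank(T) = 1.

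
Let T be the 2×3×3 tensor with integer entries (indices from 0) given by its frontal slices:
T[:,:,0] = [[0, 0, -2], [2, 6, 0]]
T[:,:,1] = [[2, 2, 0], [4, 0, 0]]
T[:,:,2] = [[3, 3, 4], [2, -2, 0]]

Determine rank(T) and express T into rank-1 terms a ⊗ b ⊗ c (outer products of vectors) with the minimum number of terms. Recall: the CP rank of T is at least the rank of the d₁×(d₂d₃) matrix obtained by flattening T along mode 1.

Lower bound: the mode-2 unfolding of T (rows indexed by j, columns by (i,k) = (0,0), (0,1), (0,2), (1,0), (1,1), (1,2)) is [[0, 2, 3, 2, 4, 2], [0, 2, 3, 6, 0, -2], [-2, 0, 4, 0, 0, 0]].
There the 3×3 minor on rows j ∈ {0, 1, 2}, columns (i,k) ∈ {(0,0), (0,1), (1,0)} is det [[0, 2, 2], [0, 2, 6], [-2, 0, 0]] = -16 ≠ 0, so this unfolding has rank ≥ 3; CP rank is at least every unfolding rank, so rank(T) ≥ 3. (Unfolding ranks only ever bound the CP rank from below — rank(T) can be strictly larger than all of them — so the matching upper bound has to come from an explicit 3-term decomposition.)
Upper bound: T is a sum of 3 rank-1 terms, T = [0, 1] ⊗ [0, 1, 0] ⊗ [4, -4, -4] + [1, 0] ⊗ [1, 1, 2] ⊗ [-1, 0, 2] + [1, 2] ⊗ [1, 1, 0] ⊗ [1, 2, 1] (one valid choice — decompositions are not unique — normalised so each a, b is primitive with positive first nonzero entry; check it by expanding all entries), so rank(T) ≤ 3.
These bounds meet, so rank(T) = 3.

rank(T) = 3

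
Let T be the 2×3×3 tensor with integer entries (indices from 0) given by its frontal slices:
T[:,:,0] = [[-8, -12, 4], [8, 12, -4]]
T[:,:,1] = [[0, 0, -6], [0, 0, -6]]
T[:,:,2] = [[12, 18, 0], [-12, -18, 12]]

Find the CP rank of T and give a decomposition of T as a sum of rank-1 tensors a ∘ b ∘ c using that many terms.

rank(T) = 2

Lower bound: the mode-2 unfolding of T (rows indexed by j, columns by (i,k) = (0,0), (0,1), (0,2), (1,0), (1,1), (1,2)) is [[-8, 0, 12, 8, 0, -12], [-12, 0, 18, 12, 0, -18], [4, -6, 0, -4, -6, 12]].
There the 2×2 minor on rows j ∈ {0, 2}, columns (i,k) ∈ {(0,0), (0,1)} is det [[-8, 0], [4, -6]] = 48 ≠ 0, so this unfolding has rank ≥ 2; CP rank is at least every unfolding rank, so rank(T) ≥ 2. (Unfolding ranks only ever bound the CP rank from below — rank(T) can be strictly larger than all of them — so the matching upper bound has to come from an explicit 2-term decomposition.)
Upper bound — finding two terms. Write S_k = T[:,:,k] for the frontal slices: S₀ = [[-8, -12, 4], [8, 12, -4]], S₁ = [[0, 0, -6], [0, 0, -6]], S₂ = [[12, 18, 0], [-12, -18, 12]].
If T = a₁ ∘ b₁ ∘ c₁ + a₂ ∘ b₂ ∘ c₂ then each S_k = c₁[k]·a₁b₁ᵀ + c₂[k]·a₂b₂ᵀ. S₀ and S₁ are linearly independent, so a₁b₁ᵀ and a₂b₂ᵀ must span the same plane of matrices: they are the rank-1 matrices of the form x·S₀ + y·S₁.
The 2×2 minor of x·S₀ + y·S₁ on rows {0,1}, columns {0,2} is 96·xy = 96·(y)(x), vanishing at (x:y) = (1:0) and (0:1).
M₁ = S₀ = [[-8, -12, 4], [8, 12, -4]] = (-4)·[1, -1][2, 3, -1]ᵀ and M₂ = S₁ = [[0, 0, -6], [0, 0, -6]] = (-6)·[1, 1][0, 0, 1]ᵀ, so take a₁ = [1, -1], b₁ = [2, 3, -1], a₂ = [1, 1], b₂ = [0, 0, 1].
Each slice is an integer combination of E₁ = a₁b₁ᵀ and E₂ = a₂b₂ᵀ: S₀ = −4·E₁, S₁ = −6·E₂, S₂ = 6·E₁ + 6·E₂; reading off coefficients, c₁ = [-4, 0, 6] and c₂ = [0, -6, 6].
Hence T = [1, -1] ∘ [2, 3, -1] ∘ [-4, 0, 6] + [1, 1] ∘ [0, 0, 1] ∘ [0, -6, 6], so rank(T) ≤ 2.
These bounds meet, so rank(T) = 2.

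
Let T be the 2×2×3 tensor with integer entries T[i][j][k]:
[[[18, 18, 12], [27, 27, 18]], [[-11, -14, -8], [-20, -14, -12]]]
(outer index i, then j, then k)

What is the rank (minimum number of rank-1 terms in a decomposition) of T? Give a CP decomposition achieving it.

Lower bound: the mode-2 unfolding of T (rows indexed by j, columns by (i,k) = (0,0), (0,1), (0,2), (1,0), (1,1), (1,2)) is [[18, 18, 12, -11, -14, -8], [27, 27, 18, -20, -14, -12]].
There the 2×2 minor on rows j ∈ {0, 1}, columns (i,k) ∈ {(0,0), (1,0)} is det [[18, -11], [27, -20]] = -63 ≠ 0, so this unfolding has rank ≥ 2; CP rank is at least every unfolding rank, so rank(T) ≥ 2. (This is only a lower bound: in general the CP rank may exceed every unfolding rank, so we still need to exhibit 2 rank-1 terms summing to T.)
Upper bound — finding two terms. Write S_k = T[:,:,k] for the frontal slices: S₀ = [[18, 27], [-11, -20]], S₁ = [[18, 27], [-14, -14]], S₂ = [[12, 18], [-8, -12]].
If T = a₁ ∘ b₁ ∘ c₁ + a₂ ∘ b₂ ∘ c₂ then each S_k = c₁[k]·a₁b₁ᵀ + c₂[k]·a₂b₂ᵀ. S₀ and S₁ are linearly independent, so a₁b₁ᵀ and a₂b₂ᵀ must span the same plane of matrices: they are the rank-1 matrices of the form x·S₀ + y·S₁.
det(x·S₀ + y·S₁) is −63·x² + 63·xy + 126·y² = (-63)·(x − 2·y)(x + y), vanishing at (x:y) = (2:1) and (1:-1).
M₁ = 2·S₀ + S₁ = [[54, 81], [-36, -54]] = 9·[3, -2][2, 3]ᵀ and M₂ = S₀ − S₁ = [[0, 0], [3, -6]] = 3·[0, 1][1, -2]ᵀ, so take a₁ = [3, -2], b₁ = [2, 3], a₂ = [0, 1], b₂ = [1, -2].
Each slice is an integer combination of E₁ = a₁b₁ᵀ and E₂ = a₂b₂ᵀ: S₀ = 3·E₁ + E₂, S₁ = 3·E₁ − 2·E₂, S₂ = 2·E₁; reading off coefficients, c₁ = [3, 3, 2] and c₂ = [1, -2, 0].
Hence T = [3, -2] ∘ [2, 3] ∘ [3, 3, 2] + [0, 1] ∘ [1, -2] ∘ [1, -2, 0], so rank(T) ≤ 2.
These bounds meet, so rank(T) = 2.

rank(T) = 2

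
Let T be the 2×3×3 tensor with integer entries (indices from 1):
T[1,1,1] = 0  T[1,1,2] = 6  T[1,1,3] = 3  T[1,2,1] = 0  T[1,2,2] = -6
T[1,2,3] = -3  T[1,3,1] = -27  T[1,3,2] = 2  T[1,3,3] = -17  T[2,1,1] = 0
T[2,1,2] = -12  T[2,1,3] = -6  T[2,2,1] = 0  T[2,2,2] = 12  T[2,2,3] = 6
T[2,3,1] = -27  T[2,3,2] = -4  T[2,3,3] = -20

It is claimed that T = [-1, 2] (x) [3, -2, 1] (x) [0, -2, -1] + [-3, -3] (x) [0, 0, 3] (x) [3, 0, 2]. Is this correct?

Reconstruct entry (1,2,2) from the claimed factors: Σₗ aₗ[1]bₗ[2]cₗ[2] = (-1)·(-2)·(-2) + (-3)·(0)·(0) = -4, but T[1,2,2] = -6. The claim is false.

No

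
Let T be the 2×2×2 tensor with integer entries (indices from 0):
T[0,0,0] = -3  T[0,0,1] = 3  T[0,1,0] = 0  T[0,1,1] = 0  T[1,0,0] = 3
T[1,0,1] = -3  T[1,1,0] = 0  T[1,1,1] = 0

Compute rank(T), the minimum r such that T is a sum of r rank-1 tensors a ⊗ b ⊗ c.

1

Lower bound: T ≠ 0 (e.g. T[0,0,0] = -3), so rank(T) ≥ 1.
Upper bound: if T = a ⊗ b ⊗ c then every fibre of T is a multiple of the corresponding factor, so read the factors off the fibres through the nonzero entry T[0,0,0] = -3.
The mode-1 fibre T[:,0,0] = [-3, 3] gives a = (1, -1) (primitive direction); the mode-2 fibre T[0,:,0] = [-3, 0] gives b = (1, 0); then c[k] = T[0,0,k] / (a[0]·b[0]) = [-3, 3] / 1 = (-3, 3).
Expanding (1, -1) ⊗ (1, 0) ⊗ (-3, 3) reproduces all 8 entries of T, so T = (1, -1) ⊗ (1, 0) ⊗ (-3, 3) and rank(T) ≤ 1.
These bounds meet, so rank(T) = 1.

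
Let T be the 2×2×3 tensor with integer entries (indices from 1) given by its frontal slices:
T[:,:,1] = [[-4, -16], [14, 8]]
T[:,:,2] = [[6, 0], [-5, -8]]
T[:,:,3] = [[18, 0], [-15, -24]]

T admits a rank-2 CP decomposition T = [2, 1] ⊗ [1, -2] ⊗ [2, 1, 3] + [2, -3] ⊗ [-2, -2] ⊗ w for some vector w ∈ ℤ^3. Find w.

Subtract the known terms from T to get the rank-1 residual R = [2, -3] ⊗ [-2, -2] ⊗ w, so R[i,j,k] = a[i]·b[j]·w[k]. Pick indices with nonzero a[1]·b[1] = (2)·(-2) = -4. Only the fibre through (1,1,·) is needed: R[1,1,:] = T[1,1,:] − Σₗ aₗ[1]bₗ[1]cₗ = [-4, 6, 18] − (2)·(1)·[2, 1, 3] = [-8, 4, 12]. Then w[k] = R[1,1,k] / -4 for each k, giving w = [-8, 4, 12] / -4 = [2, -1, -3].

w = [2, -1, -3]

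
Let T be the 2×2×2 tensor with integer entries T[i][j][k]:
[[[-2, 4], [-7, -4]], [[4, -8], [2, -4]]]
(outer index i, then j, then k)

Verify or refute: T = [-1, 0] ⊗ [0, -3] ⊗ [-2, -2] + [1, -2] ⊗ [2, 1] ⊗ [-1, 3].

No

Reconstruct entry (0,0,1) from the claimed factors: Σₗ aₗ[0]bₗ[0]cₗ[1] = (-1)·(0)·(-2) + (1)·(2)·(3) = 6, but T[0,0,1] = 4. The claim is false.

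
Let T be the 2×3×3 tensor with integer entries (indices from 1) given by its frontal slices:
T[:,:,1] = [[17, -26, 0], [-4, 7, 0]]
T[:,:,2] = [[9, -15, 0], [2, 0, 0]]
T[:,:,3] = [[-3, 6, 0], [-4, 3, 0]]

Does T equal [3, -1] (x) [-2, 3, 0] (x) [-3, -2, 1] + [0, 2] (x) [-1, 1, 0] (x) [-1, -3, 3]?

No

Reconstruct entry (1,1,1) from the claimed factors: Σₗ aₗ[1]bₗ[1]cₗ[1] = (3)·(-2)·(-3) + (0)·(-1)·(-1) = 18, but T[1,1,1] = 17. The claim is false.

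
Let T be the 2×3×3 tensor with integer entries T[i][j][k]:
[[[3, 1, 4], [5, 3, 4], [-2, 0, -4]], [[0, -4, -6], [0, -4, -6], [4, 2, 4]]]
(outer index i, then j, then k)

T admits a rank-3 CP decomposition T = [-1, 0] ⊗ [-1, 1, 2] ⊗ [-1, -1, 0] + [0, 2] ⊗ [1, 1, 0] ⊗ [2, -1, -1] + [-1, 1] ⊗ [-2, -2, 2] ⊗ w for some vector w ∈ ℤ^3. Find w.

Subtract the known terms from T to get the rank-1 residual R = [-1, 1] ⊗ [-2, -2, 2] ⊗ w, so R[i,j,k] = a[i]·b[j]·w[k]. Pick indices with nonzero a[0]·b[0] = (-1)·(-2) = 2. Only the fibre through (0,0,·) is needed: R[0,0,:] = T[0,0,:] − Σₗ aₗ[0]bₗ[0]cₗ = [3, 1, 4] − (-1)·(-1)·[-1, -1, 0] − (0)·(1)·[2, -1, -1] = [4, 2, 4]. Then w[k] = R[0,0,k] / 2 for each k, giving w = [4, 2, 4] / 2 = [2, 1, 2].

w = [2, 1, 2]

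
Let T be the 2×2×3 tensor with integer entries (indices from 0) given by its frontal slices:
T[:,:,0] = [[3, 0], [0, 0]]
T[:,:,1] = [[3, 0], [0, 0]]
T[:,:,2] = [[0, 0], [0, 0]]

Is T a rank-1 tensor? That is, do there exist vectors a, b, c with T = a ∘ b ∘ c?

Yes

If T = a ∘ b ∘ c then every fibre of T is a multiple of the corresponding factor, so read the factors off the fibres through the nonzero entry T[0,0,0] = 3.
The mode-1 fibre T[:,0,0] = [3, 0] gives a = [1, 0] (primitive direction); the mode-2 fibre T[0,:,0] = [3, 0] gives b = [1, 0]; then c[k] = T[0,0,k] / (a[0]·b[0]) = [3, 3, 0] / 1 = [3, 3, 0].
Expanding [1, 0] ∘ [1, 0] ∘ [3, 3, 0] reproduces all 12 entries of T, so T = [1, 0] ∘ [1, 0] ∘ [3, 3, 0] and rank(T) ≤ 1.
Equivalently every frontal slice T[:,:,k] is c[k] times the rank-1 matrix [1, 0] ∘ [1, 0]. So T has rank 1 (it is nonzero).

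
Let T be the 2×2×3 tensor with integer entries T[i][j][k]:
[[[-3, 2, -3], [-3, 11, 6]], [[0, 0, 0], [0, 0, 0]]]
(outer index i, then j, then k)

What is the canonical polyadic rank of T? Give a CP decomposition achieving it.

Lower bound: the mode-3 unfolding of T (rows indexed by k, columns by (i,j) = (0,0), (0,1), (1,0), (1,1)) is [[-3, -3, 0, 0], [2, 11, 0, 0], [-3, 6, 0, 0]].
There the 2×2 minor on rows k ∈ {0, 1}, columns (i,j) ∈ {(0,0), (0,1)} is det [[-3, -3], [2, 11]] = -27 ≠ 0, so this unfolding has rank ≥ 2; CP rank is at least every unfolding rank, so rank(T) ≥ 2. (This is only a lower bound: in general the CP rank may exceed every unfolding rank, so we still need to exhibit 2 rank-1 terms summing to T.)
Upper bound — finding two terms. Every mode-1 slice of T is a multiple of one matrix: T[i,:,:] = a[i]·M with a = [1, 0] and M = [[-3, 2, -3], [-3, 11, 6]] (rows indexed by j, columns by k). So it suffices to write M as a sum of two rank-1 matrices.
Splitting M by its rows (j = 0, 1), M = [1, 0][-3, 2, -3]ᵀ + [0, 1][-3, 11, 6]ᵀ.
Hence T = [1, 0] ⊗ [1, 0] ⊗ [-3, 2, -3] + [1, 0] ⊗ [0, 1] ⊗ [-3, 11, 6], so rank(T) ≤ 2.
These bounds meet, so rank(T) = 2.
Check entry T[1,1,2] = 0: (0)·(0)·(-3) + (0)·(1)·(6) = 0.

rank(T) = 2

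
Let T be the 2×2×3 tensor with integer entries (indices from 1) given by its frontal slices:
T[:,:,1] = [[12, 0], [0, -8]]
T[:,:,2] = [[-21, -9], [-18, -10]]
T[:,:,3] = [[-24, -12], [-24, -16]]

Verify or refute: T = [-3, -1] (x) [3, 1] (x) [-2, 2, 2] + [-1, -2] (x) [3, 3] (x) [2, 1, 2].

Reconstruct entry (2,1,1) from the claimed factors: Σₗ aₗ[2]bₗ[1]cₗ[1] = (-1)·(3)·(-2) + (-2)·(3)·(2) = -6, but T[2,1,1] = 0. The claim is false.

No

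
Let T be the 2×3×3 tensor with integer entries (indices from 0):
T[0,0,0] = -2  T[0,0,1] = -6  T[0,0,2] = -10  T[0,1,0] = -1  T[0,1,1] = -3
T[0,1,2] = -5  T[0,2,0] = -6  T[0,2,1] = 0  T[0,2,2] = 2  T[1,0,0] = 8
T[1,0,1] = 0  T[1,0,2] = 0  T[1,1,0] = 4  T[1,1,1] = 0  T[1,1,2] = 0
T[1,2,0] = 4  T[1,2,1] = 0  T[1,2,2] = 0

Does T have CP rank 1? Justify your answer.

The mode-3 unfolding of T (rows indexed by k, columns by (i,j) = (0,0), (0,1), (0,2), (1,0), (1,1), (1,2)) is [[-2, -1, -6, 8, 4, 4], [-6, -3, 0, 0, 0, 0], [-10, -5, 2, 0, 0, 0]].
There the 3×3 minor on rows k ∈ {0, 1, 2}, columns (i,j) ∈ {(0,0), (0,2), (1,0)} is det [[-2, -6, 8], [-6, 0, 0], [-10, 2, 0]] = -96 ≠ 0, so this unfolding has rank ≥ 3; CP rank is at least every unfolding rank, so rank(T) ≥ 3.
In particular rank(T) ≥ 3 > 1, so T is not rank-1.

No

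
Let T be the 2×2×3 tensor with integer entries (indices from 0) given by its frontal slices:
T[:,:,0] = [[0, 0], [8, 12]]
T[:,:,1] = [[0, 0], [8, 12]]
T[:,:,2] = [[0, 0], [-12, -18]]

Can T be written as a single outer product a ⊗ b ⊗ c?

Yes

If T = a ⊗ b ⊗ c then every fibre of T is a multiple of the corresponding factor, so read the factors off the fibres through the nonzero entry T[1,0,0] = 8.
The mode-1 fibre T[:,0,0] = [0, 8] gives a = [0, 1] (primitive direction); the mode-2 fibre T[1,:,0] = [8, 12] gives b = [2, 3]; then c[k] = T[1,0,k] / (a[1]·b[0]) = [8, 8, -12] / 2 = [4, 4, -6].
Expanding [0, 1] ⊗ [2, 3] ⊗ [4, 4, -6] reproduces all 12 entries of T, so T = [0, 1] ⊗ [2, 3] ⊗ [4, 4, -6] and rank(T) ≤ 1.
Equivalently every frontal slice T[:,:,k] is c[k] times the rank-1 matrix [0, 1] ⊗ [2, 3]. So T has rank 1 (it is nonzero).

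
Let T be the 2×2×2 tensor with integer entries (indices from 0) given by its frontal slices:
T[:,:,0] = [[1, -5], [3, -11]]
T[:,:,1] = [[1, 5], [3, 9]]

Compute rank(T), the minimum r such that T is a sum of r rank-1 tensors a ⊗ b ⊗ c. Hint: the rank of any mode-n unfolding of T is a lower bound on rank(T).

2

Lower bound: in the mode-1 unfolding of T (rows indexed by i, columns by (j,k)) the 2×2 minor on rows i ∈ {0, 1}, columns (j,k) ∈ {(0,0), (1,0)} is det [[1, -5], [3, -11]] = 4 ≠ 0, so that unfolding has rank ≥ 2 and hence rank(T) ≥ 2 (CP rank is at least every unfolding rank, though it can be larger).
Upper bound: with S_k = T[:,:,k], the two rank-1 terms a₁b₁ᵀ, a₂b₂ᵀ are the rank-1 members of the pencil x·S₀ + y·S₁.
det(x·S₀ + y·S₁) is 4·x² − 2·xy − 6·y² = 2·(2·x − 3·y)(x + y), vanishing at (x:y) = (3:2) and (1:-1).
M₁ = 3·S₀ + 2·S₁ = [[5, -5], [15, -15]] = 5·[1, 3][1, -1]ᵀ and M₂ = S₀ − S₁ = [[0, -10], [0, -20]] = (-10)·[1, 2][0, 1]ᵀ, so take a₁ = [1, 3], b₁ = [1, -1], a₂ = [1, 2], b₂ = [0, 1].
Each slice is an integer combination of E₁ = a₁b₁ᵀ and E₂ = a₂b₂ᵀ: S₀ = E₁ − 4·E₂, S₁ = E₁ + 6·E₂; reading off coefficients, c₁ = [1, 1] and c₂ = [-4, 6].
Hence T = [1, 3] ⊗ [1, -1] ⊗ [1, 1] + [1, 2] ⊗ [0, 1] ⊗ [-4, 6], so rank(T) ≤ 2.
These bounds meet, so rank(T) = 2.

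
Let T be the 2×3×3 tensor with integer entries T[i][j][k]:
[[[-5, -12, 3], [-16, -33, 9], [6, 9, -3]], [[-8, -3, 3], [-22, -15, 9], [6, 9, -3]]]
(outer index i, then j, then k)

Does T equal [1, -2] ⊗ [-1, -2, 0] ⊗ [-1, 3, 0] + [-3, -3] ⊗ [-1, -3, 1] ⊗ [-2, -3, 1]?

Yes

Reconstruct entrywise from the claimed factors. For example, T[0,0,0] = -5 and Σₗ aₗ[0]bₗ[0]cₗ[0] = (1)·(-1)·(-1) + (-3)·(-1)·(-2) = -5; checking all 18 entries, every one matches. The claim holds.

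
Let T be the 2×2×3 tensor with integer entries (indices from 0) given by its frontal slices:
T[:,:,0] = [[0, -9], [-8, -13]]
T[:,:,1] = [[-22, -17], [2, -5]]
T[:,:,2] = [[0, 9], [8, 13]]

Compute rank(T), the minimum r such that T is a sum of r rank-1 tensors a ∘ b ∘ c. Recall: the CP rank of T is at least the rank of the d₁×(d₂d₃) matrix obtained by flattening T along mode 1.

Lower bound: in the mode-1 unfolding of T (rows indexed by i, columns by (j,k)) the 2×2 minor on rows i ∈ {0, 1}, columns (j,k) ∈ {(0,0), (0,1)} is det [[0, -22], [-8, 2]] = -176 ≠ 0, so that unfolding has rank ≥ 2 and hence rank(T) ≥ 2 (CP rank is at least every unfolding rank, though it can be larger).
Upper bound: with S_k = T[:,:,k], the two rank-1 terms a₁b₁ᵀ, a₂b₂ᵀ are the rank-1 members of the pencil x·S₀ + y·S₁.
det(x·S₀ + y·S₁) is −72·x² + 168·xy + 144·y² = (-24)·(x − 3·y)(3·x + 2·y), vanishing at (x:y) = (3:1) and (2:-3).
M₁ = 3·S₀ + S₁ = [[-22, -44], [-22, -44]] = (-22)·(1, 1)(1, 2)ᵀ and M₂ = 2·S₀ − 3·S₁ = [[66, 33], [-22, -11]] = 11·(3, -1)(2, 1)ᵀ, so take a₁ = (1, 1), b₁ = (1, 2), a₂ = (3, -1), b₂ = (2, 1).
Each slice is an integer combination of E₁ = a₁b₁ᵀ and E₂ = a₂b₂ᵀ: S₀ = −6·E₁ + E₂, S₁ = −4·E₁ − 3·E₂, S₂ = 6·E₁ − E₂; reading off coefficients, c₁ = (-6, -4, 6) and c₂ = (1, -3, -1).
Hence T = (1, 1) ∘ (1, 2) ∘ (-6, -4, 6) + (3, -1) ∘ (2, 1) ∘ (1, -3, -1), so rank(T) ≤ 2.
These bounds meet, so rank(T) = 2.

2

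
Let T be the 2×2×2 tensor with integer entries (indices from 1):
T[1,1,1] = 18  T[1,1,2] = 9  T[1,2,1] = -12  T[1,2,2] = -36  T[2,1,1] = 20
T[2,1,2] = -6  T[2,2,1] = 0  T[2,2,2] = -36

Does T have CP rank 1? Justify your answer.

The mode-3 unfolding of T (rows indexed by k, columns by (i,j) = (1,1), (1,2), (2,1), (2,2)) is [[18, -12, 20, 0], [9, -36, -6, -36]].
There the 2×2 minor on rows k ∈ {1, 2}, columns (i,j) ∈ {(1,1), (1,2)} is det [[18, -12], [9, -36]] = -540 ≠ 0, so this unfolding has rank ≥ 2; CP rank is at least every unfolding rank, so rank(T) ≥ 2.
In particular rank(T) ≥ 2 > 1, so T is not rank-1.

No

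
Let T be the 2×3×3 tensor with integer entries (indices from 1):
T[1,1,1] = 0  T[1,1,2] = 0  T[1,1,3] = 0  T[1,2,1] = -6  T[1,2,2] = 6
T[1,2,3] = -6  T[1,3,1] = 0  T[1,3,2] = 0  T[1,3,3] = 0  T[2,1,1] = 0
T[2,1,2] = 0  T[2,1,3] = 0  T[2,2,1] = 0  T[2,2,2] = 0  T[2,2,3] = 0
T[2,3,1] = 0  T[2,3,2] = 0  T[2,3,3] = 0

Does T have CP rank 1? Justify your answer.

Yes

The mode-1 fibre T[:,2,1] = [-6, 0] gives a = (1, 0) (primitive direction); the mode-2 fibre T[1,:,1] = [0, -6, 0] gives b = (0, 1, 0); then c[k] = T[1,2,k] / (a[1]·b[2]) = [-6, 6, -6] / 1 = (-6, 6, -6).
Expanding (1, 0) (x) (0, 1, 0) (x) (-6, 6, -6) reproduces all 18 entries of T, so T = (1, 0) (x) (0, 1, 0) (x) (-6, 6, -6) and rank(T) ≤ 1.
Equivalently every frontal slice T[:,:,k] is c[k] times the rank-1 matrix (1, 0) (x) (0, 1, 0). So T has rank 1 (it is nonzero).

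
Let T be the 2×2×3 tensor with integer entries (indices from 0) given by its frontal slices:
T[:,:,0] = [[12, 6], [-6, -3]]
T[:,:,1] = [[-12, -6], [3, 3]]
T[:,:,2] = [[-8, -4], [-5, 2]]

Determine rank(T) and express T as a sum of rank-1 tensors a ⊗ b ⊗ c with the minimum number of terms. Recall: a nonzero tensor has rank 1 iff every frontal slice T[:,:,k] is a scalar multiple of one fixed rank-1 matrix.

Lower bound: the mode-1 unfolding of T (rows indexed by i, columns by (j,k) = (0,0), (0,1), (0,2), (1,0), (1,1), (1,2)) is [[12, -12, -8, 6, -6, -4], [-6, 3, -5, -3, 3, 2]].
There the 2×2 minor on rows i ∈ {0, 1}, columns (j,k) ∈ {(0,0), (0,1)} is det [[12, -12], [-6, 3]] = -36 ≠ 0, so this unfolding has rank ≥ 2; CP rank is at least every unfolding rank, so rank(T) ≥ 2. (Flattening ranks never certify an upper bound on CP rank; for that we must actually write T with 2 rank-1 terms.)
Upper bound — finding two terms. Write S_k = T[:,:,k] for the frontal slices: S₀ = [[12, 6], [-6, -3]], S₁ = [[-12, -6], [3, 3]], S₂ = [[-8, -4], [-5, 2]].
If T = a₁ ⊗ b₁ ⊗ c₁ + a₂ ⊗ b₂ ⊗ c₂ then each S_k = c₁[k]·a₁b₁ᵀ + c₂[k]·a₂b₂ᵀ. S₀ and S₁ are linearly independent, so a₁b₁ᵀ and a₂b₂ᵀ must span the same plane of matrices: they are the rank-1 matrices of the form x·S₀ + y·S₁.
det(x·S₀ + y·S₁) is 18·xy − 18·y² = 18·(x − y)(y), vanishing at (x:y) = (1:1) and (1:0).
M₁ = S₀ + S₁ = [[0, 0], [-3, 0]] = (-3)·[0, 1][1, 0]ᵀ and M₂ = S₀ = [[12, 6], [-6, -3]] = 3·[2, -1][2, 1]ᵀ, so take a₁ = [0, 1], b₁ = [1, 0], a₂ = [2, -1], b₂ = [2, 1].
Each slice is an integer combination of E₁ = a₁b₁ᵀ and E₂ = a₂b₂ᵀ: S₀ = 3·E₂, S₁ = −3·E₁ − 3·E₂, S₂ = −9·E₁ − 2·E₂; reading off coefficients, c₁ = [0, -3, -9] and c₂ = [3, -3, -2].
Hence T = [0, 1] ⊗ [1, 0] ⊗ [0, -3, -9] + [2, -1] ⊗ [2, 1] ⊗ [3, -3, -2], so rank(T) ≤ 2.
These bounds meet, so rank(T) = 2.

rank(T) = 2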